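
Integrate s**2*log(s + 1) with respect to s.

s**3*log(s + 1)/3 - s**3/9 + s**2/6 - s/3 + log(s + 1)/3 + C

Use integration by parts with u = log(s + 1), dv = s**2 ds.
Then du = 1/(s + 1) ds and v = s**3/3.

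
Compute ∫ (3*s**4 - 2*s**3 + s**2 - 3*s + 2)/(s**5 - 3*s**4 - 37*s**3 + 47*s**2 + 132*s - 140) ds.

6547*log(s - 7)/3240 - 8*log(s - 2)/35 + log(s - 1)/108 - 19*log(s + 2)/81 + 2167*log(s + 5)/1512 + C

Factor the denominator: (s - 7)*(s - 2)*(s - 1)*(s + 2)*(s + 5).
Partial-fraction decomposition: 2167/(1512*(s + 5)) - 19/(81*(s + 2)) + 1/(108*(s - 1)) - 8/(35*(s - 2)) + 6547/(3240*(s - 7)).
Integrate each term: A/(s−a) contributes A·log|s−a|.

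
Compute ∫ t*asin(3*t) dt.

t**2*asin(3*t)/2 + t*sqrt(-9*t**2 + 1)/12 - asin(3*t)/36 + C

Use integration by parts with u = arcsin(3*t), dv = t dt.
Then du = 3/sqrt(-9*t**2 + 1) dt.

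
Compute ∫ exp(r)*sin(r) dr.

exp(r)*sin(r)/2 - exp(r)*cos(r)/2 + C

Let I denote the integral. Integrate by parts with u = sin(r), dv = exp(r) dr, so v = exp(r): I = exp(r)*sin(r) − ∫ exp(r)*cos(r) dr.
Apply parts again with u = cos(r), dv = exp(r) dr: ∫ exp(r)*cos(r) dr = exp(r)*cos(r) + I. Substituting back brings back I: I = exp(r)*sin(r) - exp(r)*cos(r) − I.
Solving for I: (1 + 1)·I equals the remaining terms, so I = (1/2)·(exp(r)*sin(r) - exp(r)*cos(r)).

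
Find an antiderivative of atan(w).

w*atan(w) - log(w**2 + 1)/2 + C

Use integration by parts with u = arctan(w), dv = dw.
Then du = 1/(w**2 + 1) dw.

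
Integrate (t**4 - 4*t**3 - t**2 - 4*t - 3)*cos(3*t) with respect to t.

Use integration by parts with u = t**4 - 4*t**3 - t**2 - 4*t - 3, dv = cos(3*t) dt, so v = sin(3*t)/3.
Apply parts 4 times (tabular method): alternate signs, differentiate u down to 0, integrate dv up.

t**4*sin(3*t)/3 - 4*t**3*sin(3*t)/3 + 4*t**3*cos(3*t)/9 - 7*t**2*sin(3*t)/9 - 4*t**2*cos(3*t)/3 - 4*t*sin(3*t)/9 - 14*t*cos(3*t)/27 - 67*sin(3*t)/81 - 4*cos(3*t)/27 + C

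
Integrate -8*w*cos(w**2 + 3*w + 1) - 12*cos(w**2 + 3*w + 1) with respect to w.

-4*sin(w**2 + 3*w + 1) + C

Let u = w**2 + 3*w + 1, so du = (2*w + 3) dw.
Rewriting, the integral becomes -4·∫ cos(u) du = -4·sin(u).
Substituting back, u = w**2 + 3*w + 1.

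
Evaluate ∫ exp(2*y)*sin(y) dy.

Let I denote the integral. Integrate by parts with u = sin(y), dv = exp(2*y) dy, so v = exp(2*y)/2: I = exp(2*y)*sin(y)/2 − (1/2)·∫ exp(2*y)*cos(y) dy.
Apply parts again with u = cos(y), dv = exp(2*y) dy: ∫ exp(2*y)*cos(y) dy = exp(2*y)*cos(y)/2 + (1/2)·I. Substituting back brings back I: I = exp(2*y)*sin(y)/2 - exp(2*y)*cos(y)/4 − (1/4)·I.
Solving for I: (1 + 1/4)·I equals the remaining terms, so I = (4/5)·(exp(2*y)*sin(y)/2 - exp(2*y)*cos(y)/4).

2*exp(2*y)*sin(y)/5 - exp(2*y)*cos(y)/5 + C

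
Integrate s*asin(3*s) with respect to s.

s**2*asin(3*s)/2 + s*sqrt(-9*s**2 + 1)/12 - asin(3*s)/36 + C

Use integration by parts with u = arcsin(3*s), dv = s ds.
Then du = 3/sqrt(-9*s**2 + 1) ds.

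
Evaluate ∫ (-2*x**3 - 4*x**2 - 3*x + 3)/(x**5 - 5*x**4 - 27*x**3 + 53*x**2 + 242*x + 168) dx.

Factor the denominator: (x - 7)*(x - 4)*(x + 1)*(x + 2)*(x + 3).
Partial-fraction decomposition: 3/(14*(x + 3)) - 1/(6*(x + 2)) + 1/(20*(x + 1)) + 67/(210*(x - 4)) - 5/(12*(x - 7)).
Integrate each term: A/(x−a) contributes A·log|x−a|.

-5*log(x - 7)/12 + 67*log(x - 4)/210 + log(x + 1)/20 - log(x + 2)/6 + 3*log(x + 3)/14 + C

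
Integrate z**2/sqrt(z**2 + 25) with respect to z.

Substitute z = 5·tan(θ), so dz = 5·sec(θ)^2 dθ and the radical becomes sqrt(z**2 + 25) = 5·sec(θ) by the Pythagorean identity.
Integrate the resulting trig expression in θ, then back-substitute tan(θ) = z/5, sec(θ) = sqrt(z**2 + 25)/5 (absorbing any constant into C).

z*sqrt(z**2 + 25)/2 - 25*log(z + sqrt(z**2 + 25))/2 + C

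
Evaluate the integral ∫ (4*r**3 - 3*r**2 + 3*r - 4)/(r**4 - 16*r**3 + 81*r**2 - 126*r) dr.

Factor the denominator: r*(r - 7)*(r - 6)*(r - 3).
Partial-fraction decomposition: 43/(18*(r - 3)) - 385/(9*(r - 6)) + 621/(14*(r - 7)) + 2/(63*r).
Integrate each term: A/(r−a) contributes A·log|r−a|.

2*log(r)/63 + 621*log(r - 7)/14 - 385*log(r - 6)/9 + 43*log(r - 3)/18 + C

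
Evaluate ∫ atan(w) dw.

w*atan(w) - log(w**2 + 1)/2 + C

Use integration by parts with u = arctan(w), dv = dw.
Then du = 1/(w**2 + 1) dw.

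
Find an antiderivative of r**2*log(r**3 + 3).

Let u = r**3 + 3, so du = (3*r**2) dr.
The integral becomes (1/3)·∫ log(u) du; integrate by parts with u′=log(u), dv′=du.

r**3*log(r**3 + 3)/3 - r**3/3 + log(r**3 + 3) + C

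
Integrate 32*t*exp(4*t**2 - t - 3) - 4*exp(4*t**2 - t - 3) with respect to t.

4*exp(4*t**2 - t - 3) + C

Let u = 4*t**2 - t - 3, so du = (8*t - 1) dt.
Rewriting, the integral becomes 4·∫ e^u du = 4·e^u.
Substituting back, u = 4*t**2 - t - 3.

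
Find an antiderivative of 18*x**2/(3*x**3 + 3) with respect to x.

Let u = 3*x**3 + 3, so du = (9*x**2) dx.
Rewriting, the integral becomes 2·∫ 1/u du = 2·log(u).
Substituting back, u = 3*x**3 + 3.

2*log(3*x**3 + 3) + C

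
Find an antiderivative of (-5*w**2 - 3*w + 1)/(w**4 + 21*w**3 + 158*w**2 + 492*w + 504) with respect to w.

-13*log(w + 2)/80 - 711*log(w + 6)/16 + 223*log(w + 7)/5 - 161/(4*w + 24) + C

Factor the denominator: (w + 2)*(w + 6)**2*(w + 7).
Partial-fraction decomposition: 223/(5*(w + 7)) - 711/(16*(w + 6)) + 161/(4*(w + 6)**2) - 13/(80*(w + 2)).
Integrate each term; A/(w−a) gives A·log|w−a|; A/(w−a)² gives −A/(w−a).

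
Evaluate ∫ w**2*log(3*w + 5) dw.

w**3*log(3*w + 5)/3 - w**3/9 + 5*w**2/18 - 25*w/27 + 125*log(3*w + 5)/81 + C

Use integration by parts with u = log(3*w + 5), dv = w**2 dw.
Then du = 3/(3*w + 5) dw and v = w**3/3.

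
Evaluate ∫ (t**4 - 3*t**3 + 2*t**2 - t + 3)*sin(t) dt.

-t**4*cos(t) + 4*t**3*sin(t) + 3*t**3*cos(t) - 9*t**2*sin(t) + 10*t**2*cos(t) - 20*t*sin(t) - 17*t*cos(t) + 17*sin(t) - 23*cos(t) + C

Use integration by parts with u = t**4 - 3*t**3 + 2*t**2 - t + 3, dv = sin(t) dt, so v = -cos(t).
Apply parts 4 times (tabular method): alternate signs, differentiate u down to 0, integrate dv up.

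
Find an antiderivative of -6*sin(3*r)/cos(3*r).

2*log(cos(3*r)) + C

Let u = cos(3*r), so du = (-3*sin(3*r)) dr.
Rewriting, the integral becomes 2·∫ 1/u du = 2·log(u).
Substituting back, u = cos(3*r).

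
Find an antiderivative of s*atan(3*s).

s**2*atan(3*s)/2 - s/6 + atan(3*s)/18 + C

Use integration by parts with u = arctan(3*s), dv = s ds.
Then du = 3/(9*s**2 + 1) ds.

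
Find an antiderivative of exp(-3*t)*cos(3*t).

Let I denote the integral. Integrate by parts with u = cos(3*t), dv = exp(-3*t) dt, so v = -exp(-3*t)/3: I = -exp(-3*t)*cos(3*t)/3 − ∫ exp(-3*t)*sin(3*t) dt.
Apply parts again with u = sin(3*t), dv = exp(-3*t) dt: ∫ exp(-3*t)*sin(3*t) dt = -exp(-3*t)*sin(3*t)/3 + I. Substituting back brings back I: I = exp(-3*t)*sin(3*t)/3 - exp(-3*t)*cos(3*t)/3 − I.
Solving for I: (1 + 1)·I equals the remaining terms, so I = (1/2)·(exp(-3*t)*sin(3*t)/3 - exp(-3*t)*cos(3*t)/3).

exp(-3*t)*sin(3*t)/6 - exp(-3*t)*cos(3*t)/6 + C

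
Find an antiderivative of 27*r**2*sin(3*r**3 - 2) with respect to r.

Let u = 3*r**3 - 2, so du = (9*r**2) dr.
Rewriting, the integral becomes 3·∫ sin(u) du = 3·-cos(u).
Substituting back, u = 3*r**3 - 2.

-3*cos(3*r**3 - 2) + C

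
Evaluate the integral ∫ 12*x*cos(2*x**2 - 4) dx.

Let u = 2*x**2 - 4, so du = (4*x) dx.
Rewriting, the integral becomes 3·∫ cos(u) du = 3·sin(u).
Substituting back, u = 2*x**2 - 4.

3*sin(2*x**2 - 4) + C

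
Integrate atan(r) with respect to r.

Use integration by parts with u = arctan(r), dv = dr.
Then du = 1/(r**2 + 1) dr.

r*atan(r) - log(r**2 + 1)/2 + C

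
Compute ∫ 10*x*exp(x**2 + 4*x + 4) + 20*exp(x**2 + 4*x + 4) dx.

Let u = x**2 + 4*x + 4, so du = (2*x + 4) dx.
Rewriting, the integral becomes 5·∫ e^u du = 5·e^u.
Substituting back, u = x**2 + 4*x + 4.

5*exp(x**2 + 4*x + 4) + C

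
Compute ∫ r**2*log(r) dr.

Use integration by parts with u = log(r), dv = r**2 dr.
Then du = 1/r dr and v = r**3/3.

r**3*log(r)/3 - r**3/9 + C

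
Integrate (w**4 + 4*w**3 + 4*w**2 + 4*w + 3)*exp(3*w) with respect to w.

(27*w**4 + 72*w**3 + 36*w**2 + 84*w + 53)*exp(3*w)/81 + C

Use integration by parts with u = w**4 + 4*w**3 + 4*w**2 + 4*w + 3, dv = exp(3*w) dw, so v = exp(3*w)/3.
Apply parts 4 times (tabular method): alternate signs, differentiate u down to 0, integrate dv up.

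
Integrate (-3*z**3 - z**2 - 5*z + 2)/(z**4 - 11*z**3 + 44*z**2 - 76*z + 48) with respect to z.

-113*log(z - 4)/2 + 103*log(z - 3) - 99*log(z - 2)/2 + 18/(z - 2) + C

Factor the denominator: (z - 4)*(z - 3)*(z - 2)**2.
Partial-fraction decomposition: -99/(2*(z - 2)) - 18/(z - 2)**2 + 103/(z - 3) - 113/(2*(z - 4)).
Integrate each term; A/(z−a) gives A·log|z−a|; A/(z−a)² gives −A/(z−a).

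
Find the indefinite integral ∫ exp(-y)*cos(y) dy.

exp(-y)*sin(y)/2 - exp(-y)*cos(y)/2 + C

Let I denote the integral. Integrate by parts with u = cos(y), dv = exp(-y) dy, so v = -exp(-y): I = -exp(-y)*cos(y) − ∫ exp(-y)*sin(y) dy.
Apply parts again with u = sin(y), dv = exp(-y) dy: ∫ exp(-y)*sin(y) dy = -exp(-y)*sin(y) + I. Substituting back brings back I: I = exp(-y)*sin(y) - exp(-y)*cos(y) − I.
Solving for I: (1 + 1)·I equals the remaining terms, so I = (1/2)·(exp(-y)*sin(y) - exp(-y)*cos(y)).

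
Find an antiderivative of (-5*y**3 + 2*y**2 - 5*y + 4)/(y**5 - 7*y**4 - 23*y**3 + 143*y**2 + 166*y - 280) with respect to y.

-412*log(y - 7)/297 + 149*log(y - 5)/126 - log(y - 1)/90 - 31*log(y + 2)/189 + 188*log(y + 4)/495 + C

Factor the denominator: (y - 7)*(y - 5)*(y - 1)*(y + 2)*(y + 4).
Partial-fraction decomposition: 188/(495*(y + 4)) - 31/(189*(y + 2)) - 1/(90*(y - 1)) + 149/(126*(y - 5)) - 412/(297*(y - 7)).
Integrate each term: A/(y−a) contributes A·log|y−a|.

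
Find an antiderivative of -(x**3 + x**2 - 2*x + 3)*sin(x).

x**3*cos(x) - 3*x**2*sin(x) + x**2*cos(x) - 2*x*sin(x) - 8*x*cos(x) + 8*sin(x) + cos(x) + C

Use integration by parts with u = x**3 + x**2 - 2*x + 3, dv = -sin(x) dx, so v = cos(x).
Apply parts 3 times (tabular method): alternate signs, differentiate u down to 0, integrate dv up.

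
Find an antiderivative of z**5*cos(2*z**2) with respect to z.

Let u = z², du = 2z dz; rewrite as (1/2)∫ u^2·cos(2u) du.
Now integrate by parts 2 times.

z**4*sin(2*z**2)/4 + z**2*cos(2*z**2)/4 - sin(2*z**2)/8 + C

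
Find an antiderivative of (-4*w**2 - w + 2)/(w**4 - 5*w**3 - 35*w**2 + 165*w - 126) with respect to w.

-67*log(w - 7)/104 + 37*log(w - 3)/72 - log(w - 1)/28 + 136*log(w + 6)/819 + C

Factor the denominator: (w - 7)*(w - 3)*(w - 1)*(w + 6).
Partial-fraction decomposition: 136/(819*(w + 6)) - 1/(28*(w - 1)) + 37/(72*(w - 3)) - 67/(104*(w - 7)).
Integrate each term: A/(w−a) contributes A·log|w−a|.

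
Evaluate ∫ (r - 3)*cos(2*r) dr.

r*sin(2*r)/2 - 3*sin(2*r)/2 + cos(2*r)/4 + C

Use integration by parts with u = r - 3, dv = cos(2*r) dr, so v = sin(2*r)/2.
Apply parts 1 times (tabular method): alternate signs, differentiate u down to 0, integrate dv up.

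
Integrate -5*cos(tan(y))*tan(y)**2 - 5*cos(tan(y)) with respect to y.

-5*sin(tan(y)) + C

Let u = tan(y), so du = (tan(y)**2 + 1) dy.
Rewriting, the integral becomes -5·∫ cos(u) du = -5·sin(u).
Substituting back, u = tan(y).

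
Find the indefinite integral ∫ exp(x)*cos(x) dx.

exp(x)*sin(x)/2 + exp(x)*cos(x)/2 + C

Let I denote the integral. Integrate by parts with u = cos(x), dv = exp(x) dx, so v = exp(x): I = exp(x)*cos(x) + ∫ exp(x)*sin(x) dx.
Apply parts again with u = sin(x), dv = exp(x) dx: ∫ exp(x)*sin(x) dx = exp(x)*sin(x) − I. Substituting back brings back I: I = exp(x)*sin(x) + exp(x)*cos(x) − I.
Solving for I: (1 + 1)·I equals the remaining terms, so I = (1/2)·(exp(x)*sin(x) + exp(x)*cos(x)).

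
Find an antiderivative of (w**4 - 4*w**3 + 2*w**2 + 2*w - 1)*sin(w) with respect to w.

-w**4*cos(w) + 4*w**3*sin(w) + 4*w**3*cos(w) - 12*w**2*sin(w) + 10*w**2*cos(w) - 20*w*sin(w) - 26*w*cos(w) + 26*sin(w) - 19*cos(w) + C

Use integration by parts with u = w**4 - 4*w**3 + 2*w**2 + 2*w - 1, dv = sin(w) dw, so v = -cos(w).
Apply parts 4 times (tabular method): alternate signs, differentiate u down to 0, integrate dv up.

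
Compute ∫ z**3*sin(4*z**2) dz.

-z**2*cos(4*z**2)/8 + sin(4*z**2)/32 + C

Let u = z², du = 2z dz; rewrite as (1/2)∫ u^1·sin(4u) du.
Now integrate by parts 1 time.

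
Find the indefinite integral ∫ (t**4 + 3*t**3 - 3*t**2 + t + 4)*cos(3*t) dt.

Use integration by parts with u = t**4 + 3*t**3 - 3*t**2 + t + 4, dv = cos(3*t) dt, so v = sin(3*t)/3.
Apply parts 4 times (tabular method): alternate signs, differentiate u down to 0, integrate dv up.

t**4*sin(3*t)/3 + t**3*sin(3*t) + 4*t**3*cos(3*t)/9 - 13*t**2*sin(3*t)/9 + t**2*cos(3*t) - t*sin(3*t)/3 - 26*t*cos(3*t)/27 + 134*sin(3*t)/81 - cos(3*t)/9 + C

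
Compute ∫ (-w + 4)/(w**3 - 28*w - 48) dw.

-log(w - 6)/40 - 3*log(w + 2)/8 + 2*log(w + 4)/5 + C

Factor the denominator: (w - 6)*(w + 2)*(w + 4).
Partial-fraction decomposition: 2/(5*(w + 4)) - 3/(8*(w + 2)) - 1/(40*(w - 6)).
Integrate each term: A/(w−a) contributes A·log|w−a|.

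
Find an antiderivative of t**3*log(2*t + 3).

Use integration by parts with u = log(2*t + 3), dv = t**3 dt.
Then du = 2/(2*t + 3) dt and v = t**4/4.

t**4*log(2*t + 3)/4 - t**4/16 + t**3/8 - 9*t**2/32 + 27*t/32 - 81*log(2*t + 3)/64 + C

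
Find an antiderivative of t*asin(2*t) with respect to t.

Use integration by parts with u = arcsin(2*t), dv = t dt.
Then du = 2/sqrt(-4*t**2 + 1) dt.

t**2*asin(2*t)/2 + t*sqrt(-4*t**2 + 1)/8 - asin(2*t)/16 + C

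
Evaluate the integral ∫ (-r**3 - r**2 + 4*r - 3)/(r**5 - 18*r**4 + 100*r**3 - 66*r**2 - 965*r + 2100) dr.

Factor the denominator: (r - 7)*(r - 5)**2*(r - 4)*(r + 3).
Partial-fraction decomposition: 3/(4480*(r + 3)) + 67/(21*(r - 4)) - 17/(128*(r - 5)) + 133/(16*(r - 5)**2) - 367/(120*(r - 7)).
Integrate each term; A/(r−a) gives A·log|r−a|; A/(r−a)² gives −A/(r−a).

-367*log(r - 7)/120 - 17*log(r - 5)/128 + 67*log(r - 4)/21 + 3*log(r + 3)/4480 - 133/(16*r - 80) + C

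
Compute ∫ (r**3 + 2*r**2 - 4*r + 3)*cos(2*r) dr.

r**3*sin(2*r)/2 + r**2*sin(2*r) + 3*r**2*cos(2*r)/4 - 11*r*sin(2*r)/4 + r*cos(2*r) + sin(2*r) - 11*cos(2*r)/8 + C

Use integration by parts with u = r**3 + 2*r**2 - 4*r + 3, dv = cos(2*r) dr, so v = sin(2*r)/2.
Apply parts 3 times (tabular method): alternate signs, differentiate u down to 0, integrate dv up.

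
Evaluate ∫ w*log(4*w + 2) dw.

w**2*log(4*w + 2)/2 - w**2/4 + w/4 - log(2*w + 1)/8 + C

Use integration by parts with u = log(4*w + 2), dv = w dw.
Then du = 4/(4*w + 2) dw and v = w**2/2.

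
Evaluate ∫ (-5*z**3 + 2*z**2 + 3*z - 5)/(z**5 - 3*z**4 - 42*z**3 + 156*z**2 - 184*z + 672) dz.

Factor the denominator: (z - 6)*(z - 4)*(z + 7)*(z**2 + 4).
Partial-fraction decomposition: (349*z - 694)/(4240*(z**2 + 4)) + 1787/(7579*(z + 7)) + 281/(440*(z - 4)) - 199/(208*(z - 6)).
Integrate each term; A/(z−a) gives A·log|z−a|; the (Bz+D)/(z²+p²) term gives a log and an atan.

-199*log(z - 6)/208 + 281*log(z - 4)/440 + 1787*log(z + 7)/7579 + 349*log(z**2 + 4)/8480 - 347*atan(z/2)/4240 + C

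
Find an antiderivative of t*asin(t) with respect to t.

Use integration by parts with u = arcsin(t), dv = t dt.
Then du = 1/sqrt(-t**2 + 1) dt.

t**2*asin(t)/2 + t*sqrt(-t**2 + 1)/4 - asin(t)/4 + C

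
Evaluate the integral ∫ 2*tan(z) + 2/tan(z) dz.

2*log(tan(z)) + C

Let u = tan(z), so du = (tan(z)**2 + 1) dz.
Rewriting, the integral becomes 2·∫ 1/u du = 2·log(u).
Substituting back, u = tan(z).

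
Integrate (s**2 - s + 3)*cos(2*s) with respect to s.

s**2*sin(2*s)/2 - s*sin(2*s)/2 + s*cos(2*s)/2 + 5*sin(2*s)/4 - cos(2*s)/4 + C

Use integration by parts with u = s**2 - s + 3, dv = cos(2*s) ds, so v = sin(2*s)/2.
Apply parts 2 times (tabular method): alternate signs, differentiate u down to 0, integrate dv up.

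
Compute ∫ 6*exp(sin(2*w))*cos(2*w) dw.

Let u = sin(2*w), so du = (2*cos(2*w)) dw.
Rewriting, the integral becomes 3·∫ e^u du = 3·e^u.
Substituting back, u = sin(2*w).

3*exp(sin(2*w)) + C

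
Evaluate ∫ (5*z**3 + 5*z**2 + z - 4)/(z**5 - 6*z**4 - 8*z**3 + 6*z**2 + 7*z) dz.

Factor the denominator: z*(z - 7)*(z - 1)*(z + 1)**2.
Partial-fraction decomposition: 17/(128*(z + 1)) + 5/(16*(z + 1)**2) - 7/(24*(z - 1)) + 1963/(2688*(z - 7)) - 4/(7*z).
Integrate each term; A/(z−a) gives A·log|z−a|; A/(z−a)² gives −A/(z−a).

-4*log(z)/7 + 1963*log(z - 7)/2688 - 7*log(z - 1)/24 + 17*log(z + 1)/128 - 5/(16*z + 16) + C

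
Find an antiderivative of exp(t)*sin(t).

exp(t)*sin(t)/2 - exp(t)*cos(t)/2 + C

Let I denote the integral. Integrate by parts with u = sin(t), dv = exp(t) dt, so v = exp(t): I = exp(t)*sin(t) − ∫ exp(t)*cos(t) dt.
Apply parts again with u = cos(t), dv = exp(t) dt: ∫ exp(t)*cos(t) dt = exp(t)*cos(t) + I. Substituting back brings back I: I = exp(t)*sin(t) - exp(t)*cos(t) − I.
Solving for I: (1 + 1)·I equals the remaining terms, so I = (1/2)·(exp(t)*sin(t) - exp(t)*cos(t)).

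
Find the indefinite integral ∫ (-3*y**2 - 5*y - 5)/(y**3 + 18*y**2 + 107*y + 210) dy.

Factor the denominator: (y + 5)*(y + 6)*(y + 7).
Partial-fraction decomposition: -117/(2*(y + 7)) + 83/(y + 6) - 55/(2*(y + 5)).
Integrate each term: A/(y−a) contributes A·log|y−a|.

-55*log(y + 5)/2 + 83*log(y + 6) - 117*log(y + 7)/2 + C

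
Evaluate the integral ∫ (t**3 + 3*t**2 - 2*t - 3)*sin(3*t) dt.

-t**3*cos(3*t)/3 + t**2*sin(3*t)/3 - t**2*cos(3*t) + 2*t*sin(3*t)/3 + 8*t*cos(3*t)/9 - 8*sin(3*t)/27 + 11*cos(3*t)/9 + C

Use integration by parts with u = t**3 + 3*t**2 - 2*t - 3, dv = sin(3*t) dt, so v = -cos(3*t)/3.
Apply parts 3 times (tabular method): alternate signs, differentiate u down to 0, integrate dv up.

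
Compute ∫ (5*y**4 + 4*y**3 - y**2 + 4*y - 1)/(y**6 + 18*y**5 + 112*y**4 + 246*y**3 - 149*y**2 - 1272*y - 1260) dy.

Factor the denominator: (y - 2)*(y + 2)*(y + 3)**2*(y + 5)*(y + 7).
Partial-fraction decomposition: -2111/(288*(y + 7)) + 2579/(168*(y + 5)) - 1193/(160*(y + 3)) + 55/(8*(y + 3)**2) - 7/(12*(y + 2)) + 23/(1260*(y - 2)).
Integrate each term; A/(y−a) gives A·log|y−a|; A/(y−a)² gives −A/(y−a).

23*log(y - 2)/1260 - 7*log(y + 2)/12 - 1193*log(y + 3)/160 + 2579*log(y + 5)/168 - 2111*log(y + 7)/288 - 55/(8*y + 24) + C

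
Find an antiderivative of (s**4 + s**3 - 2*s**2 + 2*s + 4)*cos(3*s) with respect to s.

Use integration by parts with u = s**4 + s**3 - 2*s**2 + 2*s + 4, dv = cos(3*s) ds, so v = sin(3*s)/3.
Apply parts 4 times (tabular method): alternate signs, differentiate u down to 0, integrate dv up.

s**4*sin(3*s)/3 + s**3*sin(3*s)/3 + 4*s**3*cos(3*s)/9 - 10*s**2*sin(3*s)/9 + s**2*cos(3*s)/3 + 4*s*sin(3*s)/9 - 20*s*cos(3*s)/27 + 128*sin(3*s)/81 + 4*cos(3*s)/27 + C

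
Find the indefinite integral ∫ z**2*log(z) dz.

z**3*log(z)/3 - z**3/9 + C

Use integration by parts with u = log(z), dv = z**2 dz.
Then du = 1/z dz and v = z**3/3.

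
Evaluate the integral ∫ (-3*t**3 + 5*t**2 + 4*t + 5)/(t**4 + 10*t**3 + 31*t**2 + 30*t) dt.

Factor the denominator: t*(t + 2)*(t + 3)*(t + 5).
Partial-fraction decomposition: -97/(6*(t + 5)) + 119/(6*(t + 3)) - 41/(6*(t + 2)) + 1/(6*t).
Integrate each term: A/(t−a) contributes A·log|t−a|.

log(t)/6 - 41*log(t + 2)/6 + 119*log(t + 3)/6 - 97*log(t + 5)/6 + C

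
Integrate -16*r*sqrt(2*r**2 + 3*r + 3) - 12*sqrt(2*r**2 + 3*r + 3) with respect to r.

-8*(2*r**2 + 3*r + 3)**(3/2)/3 + C

Let u = 2*r**2 + 3*r + 3, so du = (4*r + 3) dr.
Rewriting, the integral becomes -4·∫ √u du = -4·(2/3)u^(3/2).
Substituting back, u = 2*r**2 + 3*r + 3.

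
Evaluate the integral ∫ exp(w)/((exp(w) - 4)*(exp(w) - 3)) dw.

log(exp(w) - 4) - log(exp(w) - 3) + C

Let u = e^w, du = e^w dw.
The integral becomes ∫ du/((u-3)(u-4)); decompose into partial fractions.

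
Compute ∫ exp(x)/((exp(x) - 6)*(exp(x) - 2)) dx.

Let u = e^x, du = e^x dx.
The integral becomes ∫ du/((u-6)(u-2)); decompose into partial fractions.

log(exp(x) - 6)/4 - log(exp(x) - 2)/4 + C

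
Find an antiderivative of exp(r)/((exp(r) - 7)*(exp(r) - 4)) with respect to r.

Let u = e^r, du = e^r dr.
The integral becomes ∫ du/((u-7)(u-4)); decompose into partial fractions.

log(exp(r) - 7)/3 - log(exp(r) - 4)/3 + C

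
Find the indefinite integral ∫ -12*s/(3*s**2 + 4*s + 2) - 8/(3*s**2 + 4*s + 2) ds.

-2*log(3*s**2 + 4*s + 2) + C

Let u = 3*s**2 + 4*s + 2, so du = (6*s + 4) ds.
Rewriting, the integral becomes -2·∫ 1/u du = -2·log(u).
Substituting back, u = 3*s**2 + 4*s + 2.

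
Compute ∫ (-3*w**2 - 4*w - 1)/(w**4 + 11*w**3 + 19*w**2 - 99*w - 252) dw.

Factor the denominator: (w - 3)*(w + 3)*(w + 4)*(w + 7).
Partial-fraction decomposition: 1/(w + 7) - 11/(7*(w + 4)) + 2/(3*(w + 3)) - 2/(21*(w - 3)).
Integrate each term: A/(w−a) contributes A·log|w−a|.

-2*log(w - 3)/21 + 2*log(w + 3)/3 - 11*log(w + 4)/7 + log(w + 7) + C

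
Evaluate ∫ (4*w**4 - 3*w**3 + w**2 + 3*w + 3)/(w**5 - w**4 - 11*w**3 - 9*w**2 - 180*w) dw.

Factor the denominator: w*(w - 5)*(w + 4)*(w**2 + 9).
Partial-fraction decomposition: 2*(791*w - 414)/(1275*(w**2 + 9)) + 1223/(900*(w + 4)) + 1084/(765*(w - 5)) - 1/(60*w).
Integrate each term; A/(w−a) gives A·log|w−a|; the (Bw+D)/(w²+p²) term gives a log and an atan.

-log(w)/60 + 1084*log(w - 5)/765 + 1223*log(w + 4)/900 + 791*log(w**2 + 9)/1275 - 92*atan(w/3)/425 + C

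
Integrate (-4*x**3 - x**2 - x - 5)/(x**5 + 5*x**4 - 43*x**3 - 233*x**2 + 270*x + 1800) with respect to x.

-911*log(x - 6)/3630 + 125*log(x - 3)/1344 + 239*log(x + 4)/70 - 25217*log(x + 5)/7744 + 475/(88*x + 440) + C

Factor the denominator: (x - 6)*(x - 3)*(x + 4)*(x + 5)**2.
Partial-fraction decomposition: -25217/(7744*(x + 5)) - 475/(88*(x + 5)**2) + 239/(70*(x + 4)) + 125/(1344*(x - 3)) - 911/(3630*(x - 6)).
Integrate each term; A/(x−a) gives A·log|x−a|; A/(x−a)² gives −A/(x−a).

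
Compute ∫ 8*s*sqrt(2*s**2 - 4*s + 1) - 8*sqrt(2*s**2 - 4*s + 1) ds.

4*(2*s**2 - 4*s + 1)**(3/2)/3 + C

Let u = 2*s**2 - 4*s + 1, so du = (4*s - 4) ds.
Rewriting, the integral becomes 2·∫ √u du = 2·(2/3)u^(3/2).
Substituting back, u = 2*s**2 - 4*s + 1.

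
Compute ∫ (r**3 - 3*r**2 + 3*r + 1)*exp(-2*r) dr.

Use integration by parts with u = r**3 - 3*r**2 + 3*r + 1, dv = exp(-2*r) dr, so v = -exp(-2*r)/2.
Apply parts 3 times (tabular method): alternate signs, differentiate u down to 0, integrate dv up.

(-4*r**3 + 6*r**2 - 6*r - 7)*exp(-2*r)/8 + C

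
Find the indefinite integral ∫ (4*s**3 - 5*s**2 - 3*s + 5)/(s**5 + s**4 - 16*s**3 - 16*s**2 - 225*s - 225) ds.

Factor the denominator: (s - 5)*(s + 1)*(s + 5)*(s**2 + 9).
Partial-fraction decomposition: (89*s + 301)/(340*(s**2 + 9)) - 121/(272*(s + 5)) + 1/(240*(s + 1)) + 73/(408*(s - 5)).
Integrate each term; A/(s−a) gives A·log|s−a|; the (Bs+D)/(s²+p²) term gives a log and an atan.

73*log(s - 5)/408 + log(s + 1)/240 - 121*log(s + 5)/272 + 89*log(s**2 + 9)/680 + 301*atan(s/3)/1020 + C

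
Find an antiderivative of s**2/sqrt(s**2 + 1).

s*sqrt(s**2 + 1)/2 - log(s + sqrt(s**2 + 1))/2 + C

Substitute s = tan(θ), so ds = sec(θ)^2 dθ and the radical becomes sqrt(s**2 + 1) = sec(θ) by the Pythagorean identity.
Integrate the resulting trig expression in θ, then back-substitute tan(θ) = s, sec(θ) = sqrt(s**2 + 1) (absorbing any constant into C).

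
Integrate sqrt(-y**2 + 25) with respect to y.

y*sqrt(-y**2 + 25)/2 + 25*asin(y/5)/2 + C

Substitute y = 5·sin(θ), so dy = 5·cos(θ) dθ and the radical becomes sqrt(-y**2 + 25) = 5·cos(θ) by the Pythagorean identity.
Integrate the resulting trig expression in θ, then back-substitute θ = asin(y/5), sin(θ) = y/5, cos(θ) = sqrt(-y**2 + 25)/5 (absorbing any constant into C).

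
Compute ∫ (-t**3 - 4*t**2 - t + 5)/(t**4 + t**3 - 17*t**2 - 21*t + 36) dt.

Factor the denominator: (t - 4)*(t - 1)*(t + 3)**2.
Partial-fraction decomposition: -123/(784*(t + 3)) - 1/(28*(t + 3)**2) + 1/(48*(t - 1)) - 127/(147*(t - 4)).
Integrate each term; A/(t−a) gives A·log|t−a|; A/(t−a)² gives −A/(t−a).

-127*log(t - 4)/147 + log(t - 1)/48 - 123*log(t + 3)/784 + 1/(28*t + 84) + C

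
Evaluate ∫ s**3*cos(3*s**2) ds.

Let u = s², du = 2s ds; rewrite as (1/2)∫ u^1·cos(3u) du.
Now integrate by parts 1 time.

s**2*sin(3*s**2)/6 + cos(3*s**2)/18 + C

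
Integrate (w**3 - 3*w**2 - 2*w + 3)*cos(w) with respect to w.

Use integration by parts with u = w**3 - 3*w**2 - 2*w + 3, dv = cos(w) dw, so v = sin(w).
Apply parts 3 times (tabular method): alternate signs, differentiate u down to 0, integrate dv up.

w**3*sin(w) - 3*w**2*sin(w) + 3*w**2*cos(w) - 8*w*sin(w) - 6*w*cos(w) + 9*sin(w) - 8*cos(w) + C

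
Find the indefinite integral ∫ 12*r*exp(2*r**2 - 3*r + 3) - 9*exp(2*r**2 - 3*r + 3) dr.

Let u = 2*r**2 - 3*r + 3, so du = (4*r - 3) dr.
Rewriting, the integral becomes 3·∫ e^u du = 3·e^u.
Substituting back, u = 2*r**2 - 3*r + 3.

3*exp(2*r**2 - 3*r + 3) + C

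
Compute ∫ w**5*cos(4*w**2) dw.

w**4*sin(4*w**2)/8 + w**2*cos(4*w**2)/16 - sin(4*w**2)/64 + C

Let u = w², du = 2w dw; rewrite as (1/2)∫ u^2·cos(4u) du.
Now integrate by parts 2 times.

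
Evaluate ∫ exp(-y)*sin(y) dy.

-exp(-y)*sin(y)/2 - exp(-y)*cos(y)/2 + C

Let I denote the integral. Integrate by parts with u = sin(y), dv = exp(-y) dy, so v = -exp(-y): I = -exp(-y)*sin(y) + ∫ exp(-y)*cos(y) dy.
Apply parts again with u = cos(y), dv = exp(-y) dy: ∫ exp(-y)*cos(y) dy = -exp(-y)*cos(y) − I. Substituting back brings back I: I = -exp(-y)*sin(y) - exp(-y)*cos(y) − I.
Solving for I: (1 + 1)·I equals the remaining terms, so I = (1/2)·(-exp(-y)*sin(y) - exp(-y)*cos(y)).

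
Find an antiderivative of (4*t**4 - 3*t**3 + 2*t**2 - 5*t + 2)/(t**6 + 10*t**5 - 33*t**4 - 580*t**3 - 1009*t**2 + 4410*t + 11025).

3*log(t - 7)/28 - 31*log(t - 3)/1920 + 11*log(t + 3)/24 + 545*log(t + 5)/128 - 673*log(t + 7)/140 + 123/(16*t + 80) + C

Factor the denominator: (t - 7)*(t - 3)*(t + 3)*(t + 5)**2*(t + 7).
Partial-fraction decomposition: -673/(140*(t + 7)) + 545/(128*(t + 5)) - 123/(16*(t + 5)**2) + 11/(24*(t + 3)) - 31/(1920*(t - 3)) + 3/(28*(t - 7)).
Integrate each term; A/(t−a) gives A·log|t−a|; A/(t−a)² gives −A/(t−a).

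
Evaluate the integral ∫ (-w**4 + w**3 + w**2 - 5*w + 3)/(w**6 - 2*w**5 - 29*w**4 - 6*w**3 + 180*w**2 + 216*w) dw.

Factor the denominator: w*(w - 6)*(w - 3)*(w + 2)**2*(w + 3).
Partial-fraction decomposition: 1/(2*(w + 3)) - 1449/(3200*(w + 2)) + 7/(80*(w + 2)**2) + 19/(450*(w - 3)) - 119/(1152*(w - 6)) + 1/(72*w).
Integrate each term; A/(w−a) gives A·log|w−a|; A/(w−a)² gives −A/(w−a).

log(w)/72 - 119*log(w - 6)/1152 + 19*log(w - 3)/450 - 1449*log(w + 2)/3200 + log(w + 3)/2 - 7/(80*w + 160) + C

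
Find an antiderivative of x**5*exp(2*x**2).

Let u = x², du = 2x dx; rewrite as (1/2)∫ u^2·exp(2u) du.
Now integrate by parts 2 times.

(2*x**4 - 2*x**2 + 1)*exp(2*x**2)/8 + C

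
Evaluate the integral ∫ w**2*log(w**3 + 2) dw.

Let u = w**3 + 2, so du = (3*w**2) dw.
The integral becomes (1/3)·∫ log(u) du; integrate by parts with u′=log(u), dv′=du.

w**3*log(w**3 + 2)/3 - w**3/3 + 2*log(w**3 + 2)/3 + C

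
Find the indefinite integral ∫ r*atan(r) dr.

r**2*atan(r)/2 - r/2 + atan(r)/2 + C

Use integration by parts with u = arctan(r), dv = r dr.
Then du = 1/(r**2 + 1) dr.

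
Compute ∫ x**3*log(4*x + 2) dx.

Use integration by parts with u = log(4*x + 2), dv = x**3 dx.
Then du = 4/(4*x + 2) dx and v = x**4/4.

x**4*log(4*x + 2)/4 - x**4/16 + x**3/24 - x**2/32 + x/32 - log(2*x + 1)/64 + C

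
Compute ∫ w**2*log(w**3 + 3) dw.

w**3*log(w**3 + 3)/3 - w**3/3 + log(w**3 + 3) + C

Let u = w**3 + 3, so du = (3*w**2) dw.
The integral becomes (1/3)·∫ log(u) du; integrate by parts with u′=log(u), dv′=du.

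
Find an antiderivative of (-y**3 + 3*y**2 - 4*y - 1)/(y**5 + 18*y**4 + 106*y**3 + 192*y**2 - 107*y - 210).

Factor the denominator: (y - 1)*(y + 1)*(y + 5)*(y + 6)*(y + 7).
Partial-fraction decomposition: 517/(96*(y + 7)) - 347/(35*(y + 6)) + 73/(16*(y + 5)) - 7/(240*(y + 1)) - 1/(224*(y - 1)).
Integrate each term: A/(y−a) contributes A·log|y−a|.

-log(y - 1)/224 - 7*log(y + 1)/240 + 73*log(y + 5)/16 - 347*log(y + 6)/35 + 517*log(y + 7)/96 + C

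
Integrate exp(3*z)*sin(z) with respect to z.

Let I denote the integral. Integrate by parts with u = sin(z), dv = exp(3*z) dz, so v = exp(3*z)/3: I = exp(3*z)*sin(z)/3 − (1/3)·∫ exp(3*z)*cos(z) dz.
Apply parts again with u = cos(z), dv = exp(3*z) dz: ∫ exp(3*z)*cos(z) dz = exp(3*z)*cos(z)/3 + (1/3)·I. Substituting back brings back I: I = exp(3*z)*sin(z)/3 - exp(3*z)*cos(z)/9 − (1/9)·I.
Solving for I: (1 + 1/9)·I equals the remaining terms, so I = (9/10)·(exp(3*z)*sin(z)/3 - exp(3*z)*cos(z)/9).

3*exp(3*z)*sin(z)/10 - exp(3*z)*cos(z)/10 + C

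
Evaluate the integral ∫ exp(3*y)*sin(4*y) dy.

Let I denote the integral. Integrate by parts with u = sin(4*y), dv = exp(3*y) dy, so v = exp(3*y)/3: I = exp(3*y)*sin(4*y)/3 − (4/3)·∫ exp(3*y)*cos(4*y) dy.
Apply parts again with u = cos(4*y), dv = exp(3*y) dy: ∫ exp(3*y)*cos(4*y) dy = exp(3*y)*cos(4*y)/3 + (4/3)·I. Substituting back brings back I: I = exp(3*y)*sin(4*y)/3 - 4*exp(3*y)*cos(4*y)/9 − (16/9)·I.
Solving for I: (1 + 16/9)·I equals the remaining terms, so I = (9/25)·(exp(3*y)*sin(4*y)/3 - 4*exp(3*y)*cos(4*y)/9).

3*exp(3*y)*sin(4*y)/25 - 4*exp(3*y)*cos(4*y)/25 + C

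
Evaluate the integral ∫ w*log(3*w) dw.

w**2*(log(w) + log(3))/2 - w**2/4 + C

Use integration by parts with u = log(3*w), dv = w dw.
Then du = 1/w dw and v = w**2/2.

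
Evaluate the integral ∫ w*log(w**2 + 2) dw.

Let u = w**2 + 2, so du = (2*w) dw.
The integral becomes (1/2)·∫ log(u) du; integrate by parts with u′=log(u), dv′=du.

w**2*log(w**2 + 2)/2 - w**2/2 + log(w**2 + 2) + C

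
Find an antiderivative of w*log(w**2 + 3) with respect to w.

Let u = w**2 + 3, so du = (2*w) dw.
The integral becomes (1/2)·∫ log(u) du; integrate by parts with u′=log(u), dv′=du.

w**2*log(w**2 + 3)/2 - w**2/2 + 3*log(w**2 + 3)/2 + C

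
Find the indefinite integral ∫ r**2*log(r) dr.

Use integration by parts with u = log(r), dv = r**2 dr.
Then du = 1/r dr and v = r**3/3.

r**3*log(r)/3 - r**3/9 + C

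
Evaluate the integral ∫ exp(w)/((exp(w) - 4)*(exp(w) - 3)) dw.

log(exp(w) - 4) - log(exp(w) - 3) + C

Let u = e^w, du = e^w dw.
The integral becomes ∫ du/((u-4)(u-3)); decompose into partial fractions.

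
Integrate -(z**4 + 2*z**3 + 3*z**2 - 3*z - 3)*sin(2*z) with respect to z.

Use integration by parts with u = z**4 + 2*z**3 + 3*z**2 - 3*z - 3, dv = -sin(2*z) dz, so v = cos(2*z)/2.
Apply parts 4 times (tabular method): alternate signs, differentiate u down to 0, integrate dv up.

z**4*cos(2*z)/2 - z**3*sin(2*z) + z**3*cos(2*z) - 3*z**2*sin(2*z)/2 - 3*z*cos(2*z) + 3*sin(2*z)/2 - 3*cos(2*z)/2 + C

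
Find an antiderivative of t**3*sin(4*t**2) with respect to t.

-t**2*cos(4*t**2)/8 + sin(4*t**2)/32 + C

Let u = t², du = 2t dt; rewrite as (1/2)∫ u^1·sin(4u) du.
Now integrate by parts 1 time.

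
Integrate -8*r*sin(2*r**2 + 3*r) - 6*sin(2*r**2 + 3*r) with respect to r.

Let u = 2*r**2 + 3*r, so du = (4*r + 3) dr.
Rewriting, the integral becomes -2·∫ sin(u) du = -2·-cos(u).
Substituting back, u = 2*r**2 + 3*r.

2*cos(2*r**2 + 3*r) + C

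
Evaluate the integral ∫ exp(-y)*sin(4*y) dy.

-exp(-y)*sin(4*y)/17 - 4*exp(-y)*cos(4*y)/17 + C

Let I denote the integral. Integrate by parts with u = sin(4*y), dv = exp(-y) dy, so v = -exp(-y): I = -exp(-y)*sin(4*y) + 4·∫ exp(-y)*cos(4*y) dy.
Apply parts again with u = cos(4*y), dv = exp(-y) dy: ∫ exp(-y)*cos(4*y) dy = -exp(-y)*cos(4*y) − 4·I. Substituting back brings back I: I = -exp(-y)*sin(4*y) - 4*exp(-y)*cos(4*y) − 16·I.
Solving for I: (1 + 16)·I equals the remaining terms, so I = (1/17)·(-exp(-y)*sin(4*y) - 4*exp(-y)*cos(4*y)).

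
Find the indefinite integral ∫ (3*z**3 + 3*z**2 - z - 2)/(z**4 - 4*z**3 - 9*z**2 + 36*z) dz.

Factor the denominator: z*(z - 4)*(z - 3)*(z + 3).
Partial-fraction decomposition: 53/(126*(z + 3)) - 103/(18*(z - 3)) + 117/(14*(z - 4)) - 1/(18*z).
Integrate each term: A/(z−a) contributes A·log|z−a|.

-log(z)/18 + 117*log(z - 4)/14 - 103*log(z - 3)/18 + 53*log(z + 3)/126 + C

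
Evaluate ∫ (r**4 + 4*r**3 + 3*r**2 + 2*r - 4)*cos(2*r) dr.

Use integration by parts with u = r**4 + 4*r**3 + 3*r**2 + 2*r - 4, dv = cos(2*r) dr, so v = sin(2*r)/2.
Apply parts 4 times (tabular method): alternate signs, differentiate u down to 0, integrate dv up.

r**4*sin(2*r)/2 + 2*r**3*sin(2*r) + r**3*cos(2*r) + 3*r**2*cos(2*r) - 2*r*sin(2*r) - 2*sin(2*r) - cos(2*r) + C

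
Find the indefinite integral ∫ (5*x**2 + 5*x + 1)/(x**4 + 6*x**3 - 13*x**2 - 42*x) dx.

Factor the denominator: x*(x - 3)*(x + 2)*(x + 7).
Partial-fraction decomposition: -211/(350*(x + 7)) + 11/(50*(x + 2)) + 61/(150*(x - 3)) - 1/(42*x).
Integrate each term: A/(x−a) contributes A·log|x−a|.

-log(x)/42 + 61*log(x - 3)/150 + 11*log(x + 2)/50 - 211*log(x + 7)/350 + C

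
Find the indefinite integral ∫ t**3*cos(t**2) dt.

t**2*sin(t**2)/2 + cos(t**2)/2 + C

Let u = t², du = 2t dt; rewrite as (1/2)∫ u^1·cos(1u) du.
Now integrate by parts 1 time.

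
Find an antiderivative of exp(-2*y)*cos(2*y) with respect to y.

Let I denote the integral. Integrate by parts with u = cos(2*y), dv = exp(-2*y) dy, so v = -exp(-2*y)/2: I = -exp(-2*y)*cos(2*y)/2 − ∫ exp(-2*y)*sin(2*y) dy.
Apply parts again with u = sin(2*y), dv = exp(-2*y) dy: ∫ exp(-2*y)*sin(2*y) dy = -exp(-2*y)*sin(2*y)/2 + I. Substituting back brings back I: I = exp(-2*y)*sin(2*y)/2 - exp(-2*y)*cos(2*y)/2 − I.
Solving for I: (1 + 1)·I equals the remaining terms, so I = (1/2)·(exp(-2*y)*sin(2*y)/2 - exp(-2*y)*cos(2*y)/2).

exp(-2*y)*sin(2*y)/4 - exp(-2*y)*cos(2*y)/4 + C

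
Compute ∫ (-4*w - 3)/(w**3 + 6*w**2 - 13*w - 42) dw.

-3*log(w - 3)/10 - log(w + 2)/5 + log(w + 7)/2 + C

Factor the denominator: (w - 3)*(w + 2)*(w + 7).
Partial-fraction decomposition: 1/(2*(w + 7)) - 1/(5*(w + 2)) - 3/(10*(w - 3)).
Integrate each term: A/(w−a) contributes A·log|w−a|.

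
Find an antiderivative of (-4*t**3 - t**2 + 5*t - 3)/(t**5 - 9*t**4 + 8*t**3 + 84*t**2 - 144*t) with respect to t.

Factor the denominator: t*(t - 6)*(t - 4)*(t - 2)*(t + 3).
Partial-fraction decomposition: 3/(35*(t + 3)) - 29/(80*(t - 2)) + 255/(112*(t - 4)) - 97/(48*(t - 6)) + 1/(48*t).
Integrate each term: A/(t−a) contributes A·log|t−a|.

log(t)/48 - 97*log(t - 6)/48 + 255*log(t - 4)/112 - 29*log(t - 2)/80 + 3*log(t + 3)/35 + C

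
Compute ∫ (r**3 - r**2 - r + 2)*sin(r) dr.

Use integration by parts with u = r**3 - r**2 - r + 2, dv = sin(r) dr, so v = -cos(r).
Apply parts 3 times (tabular method): alternate signs, differentiate u down to 0, integrate dv up.

-r**3*cos(r) + 3*r**2*sin(r) + r**2*cos(r) - 2*r*sin(r) + 7*r*cos(r) - 7*sin(r) - 4*cos(r) + C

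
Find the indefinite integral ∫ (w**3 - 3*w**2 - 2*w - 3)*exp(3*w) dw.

Use integration by parts with u = w**3 - 3*w**2 - 2*w - 3, dv = exp(3*w) dw, so v = exp(3*w)/3.
Apply parts 3 times (tabular method): alternate signs, differentiate u down to 0, integrate dv up.

(9*w**3 - 36*w**2 + 6*w - 29)*exp(3*w)/27 + C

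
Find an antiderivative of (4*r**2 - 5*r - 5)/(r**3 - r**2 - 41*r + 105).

Factor the denominator: (r - 5)*(r - 3)*(r + 7).
Partial-fraction decomposition: 113/(60*(r + 7)) - 4/(5*(r - 3)) + 35/(12*(r - 5)).
Integrate each term: A/(r−a) contributes A·log|r−a|.

35*log(r - 5)/12 - 4*log(r - 3)/5 + 113*log(r + 7)/60 + C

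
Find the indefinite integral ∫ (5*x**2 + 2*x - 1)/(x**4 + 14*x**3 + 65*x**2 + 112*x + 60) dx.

log(x + 1)/10 - 5*log(x + 2)/4 + 19*log(x + 5)/2 - 167*log(x + 6)/20 + C

Factor the denominator: (x + 1)*(x + 2)*(x + 5)*(x + 6).
Partial-fraction decomposition: -167/(20*(x + 6)) + 19/(2*(x + 5)) - 5/(4*(x + 2)) + 1/(10*(x + 1)).
Integrate each term: A/(x−a) contributes A·log|x−a|.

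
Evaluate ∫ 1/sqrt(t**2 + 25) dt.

log(t + sqrt(t**2 + 25)) + C

Substitute t = 5·tan(θ), so dt = 5·sec(θ)^2 dθ and the radical becomes sqrt(t**2 + 25) = 5·sec(θ) by the Pythagorean identity.
Integrate the resulting trig expression in θ, then back-substitute tan(θ) = t/5, sec(θ) = sqrt(t**2 + 25)/5 (absorbing any constant into C).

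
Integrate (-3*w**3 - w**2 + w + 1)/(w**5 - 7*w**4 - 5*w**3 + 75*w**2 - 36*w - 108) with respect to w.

Factor the denominator: (w - 6)*(w - 3)*(w - 2)*(w + 1)*(w + 3).
Partial-fraction decomposition: 7/(54*(w + 3)) - 1/(84*(w + 1)) - 5/(12*(w - 2)) + 43/(36*(w - 3)) - 677/(756*(w - 6)).
Integrate each term: A/(w−a) contributes A·log|w−a|.

-677*log(w - 6)/756 + 43*log(w - 3)/36 - 5*log(w - 2)/12 - log(w + 1)/84 + 7*log(w + 3)/54 + C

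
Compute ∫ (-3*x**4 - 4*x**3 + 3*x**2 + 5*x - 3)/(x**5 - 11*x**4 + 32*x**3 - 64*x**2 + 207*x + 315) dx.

Factor the denominator: (x - 7)*(x - 5)*(x + 1)*(x**2 + 9).
Partial-fraction decomposition: (137*x - 462)/(290*(x**2 + 9)) - 1/(120*(x + 1)) + 67/(12*(x - 5)) - 2099/(232*(x - 7)).
Integrate each term; A/(x−a) gives A·log|x−a|; the (Bx+D)/(x²+p²) term gives a log and an atan.

-2099*log(x - 7)/232 + 67*log(x - 5)/12 - log(x + 1)/120 + 137*log(x**2 + 9)/580 - 77*atan(x/3)/145 + C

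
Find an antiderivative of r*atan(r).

Use integration by parts with u = arctan(r), dv = r dr.
Then du = 1/(r**2 + 1) dr.

r**2*atan(r)/2 - r/2 + atan(r)/2 + C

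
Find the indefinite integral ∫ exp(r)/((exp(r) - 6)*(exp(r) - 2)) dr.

log(exp(r) - 6)/4 - log(exp(r) - 2)/4 + C

Let u = e^r, du = e^r dr.
The integral becomes ∫ du/((u-2)(u-6)); decompose into partial fractions.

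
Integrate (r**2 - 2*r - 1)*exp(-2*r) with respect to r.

Use integration by parts with u = r**2 - 2*r - 1, dv = exp(-2*r) dr, so v = -exp(-2*r)/2.
Apply parts 2 times (tabular method): alternate signs, differentiate u down to 0, integrate dv up.

(-2*r**2 + 2*r + 3)*exp(-2*r)/4 + C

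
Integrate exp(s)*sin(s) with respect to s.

Let I denote the integral. Integrate by parts with u = sin(s), dv = exp(s) ds, so v = exp(s): I = exp(s)*sin(s) − ∫ exp(s)*cos(s) ds.
Apply parts again with u = cos(s), dv = exp(s) ds: ∫ exp(s)*cos(s) ds = exp(s)*cos(s) + I. Substituting back brings back I: I = exp(s)*sin(s) - exp(s)*cos(s) − I.
Solving for I: (1 + 1)·I equals the remaining terms, so I = (1/2)·(exp(s)*sin(s) - exp(s)*cos(s)).

exp(s)*sin(s)/2 - exp(s)*cos(s)/2 + C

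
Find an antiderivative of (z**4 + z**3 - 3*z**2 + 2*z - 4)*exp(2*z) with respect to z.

(4*z**4 - 4*z**3 - 6*z**2 + 14*z - 23)*exp(2*z)/8 + C

Use integration by parts with u = z**4 + z**3 - 3*z**2 + 2*z - 4, dv = exp(2*z) dz, so v = exp(2*z)/2.
Apply parts 4 times (tabular method): alternate signs, differentiate u down to 0, integrate dv up.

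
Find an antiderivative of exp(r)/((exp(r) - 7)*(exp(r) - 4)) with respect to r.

log(exp(r) - 7)/3 - log(exp(r) - 4)/3 + C

Let u = e^r, du = e^r dr.
The integral becomes ∫ du/((u-7)(u-4)); decompose into partial fractions.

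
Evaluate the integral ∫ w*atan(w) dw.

Use integration by parts with u = arctan(w), dv = w dw.
Then du = 1/(w**2 + 1) dw.

w**2*atan(w)/2 - w/2 + atan(w)/2 + C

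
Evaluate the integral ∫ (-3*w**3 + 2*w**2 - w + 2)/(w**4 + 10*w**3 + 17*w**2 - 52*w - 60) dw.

-2*log(w - 2)/21 - 2*log(w + 1)/15 + 108*log(w + 5)/7 - 91*log(w + 6)/5 + C

Factor the denominator: (w - 2)*(w + 1)*(w + 5)*(w + 6).
Partial-fraction decomposition: -91/(5*(w + 6)) + 108/(7*(w + 5)) - 2/(15*(w + 1)) - 2/(21*(w - 2)).
Integrate each term: A/(w−a) contributes A·log|w−a|.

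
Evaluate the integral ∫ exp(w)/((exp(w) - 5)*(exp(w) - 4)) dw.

log(exp(w) - 5) - log(exp(w) - 4) + C

Let u = e^w, du = e^w dw.
The integral becomes ∫ du/((u-4)(u-5)); decompose into partial fractions.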